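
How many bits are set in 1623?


0b11001010111 has 7 set bits

7


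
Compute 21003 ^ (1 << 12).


21003 ^ (1 << 12) = 21003 ^ 4096 = 16907

16907


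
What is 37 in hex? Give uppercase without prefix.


37 = 25 hex

25


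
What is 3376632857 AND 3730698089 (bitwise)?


0b11001001010000110101010000011001 & 0b11011110010111011110111101101001 = 0b11001000010000010100010000001001 = 3359720457

3359720457


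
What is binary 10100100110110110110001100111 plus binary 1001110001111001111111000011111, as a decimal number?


10100100110110110110001100111 + 1001110001111001111111000011111 = 1100010110110000110101010000110 = 1658350214

1658350214


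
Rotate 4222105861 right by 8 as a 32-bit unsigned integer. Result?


Rotate 0b11111011101010000011100100000101 right by 8 (32-bit) = 0b101111110111010100000111001 = 100378681

100378681


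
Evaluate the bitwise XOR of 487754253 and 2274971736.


0b11101000100101000101000001101 ^ 0b10000111100110010101000001011000 = 0b10011010100010111101101001010101 = 2592856661

2592856661


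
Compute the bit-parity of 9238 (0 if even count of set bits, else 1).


0b10010000010110 has 5 ones => parity 1

1


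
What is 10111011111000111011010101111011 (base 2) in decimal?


10111011111000111011010101111011 in decimal = 3152262523

3152262523


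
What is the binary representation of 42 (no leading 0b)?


42 = 101010 in binary

101010


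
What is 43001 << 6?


0b1010011111111001 << 6 = 0b1010011111111001000000 = 2752064

2752064


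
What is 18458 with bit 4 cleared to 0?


18458 & ~(1 << 4) = 18442

18442


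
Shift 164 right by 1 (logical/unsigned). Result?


0b10100100 >> 1 = 0b1010010 = 82

82


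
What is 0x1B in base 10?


1B hex = 27 decimal

27


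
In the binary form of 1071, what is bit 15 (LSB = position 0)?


0b10000101111, position 15 = 0

0


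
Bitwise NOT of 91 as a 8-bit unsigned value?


~0b1011011 = 0b10100100 = 164 (8-bit unsigned)

164


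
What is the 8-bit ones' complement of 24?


24 ^ 255 = 231

231


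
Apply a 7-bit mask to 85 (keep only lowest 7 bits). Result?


85 & 127 = 85

85


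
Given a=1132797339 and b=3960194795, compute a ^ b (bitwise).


1132797339 ^ 3960194795 = 2945375088

2945375088


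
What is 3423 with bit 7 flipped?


3423 ^ (1 << 7) = 3423 ^ 128 = 3551

3551


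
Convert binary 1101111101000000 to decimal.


1101111101000000 in decimal = 57152

57152


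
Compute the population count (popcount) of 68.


0b1000100 has 2 set bits

2


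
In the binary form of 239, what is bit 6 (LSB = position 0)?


0b11101111, position 6 = 1

1


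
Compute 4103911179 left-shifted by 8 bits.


0b11110100100111001011011100001011 << 8 = 0b1111010010011100101101110000101100000000 = 1050601261824

1050601261824


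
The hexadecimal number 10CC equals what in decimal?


10CC hex = 4300 decimal

4300


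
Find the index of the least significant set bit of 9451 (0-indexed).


0b10010011101011. Lowest set bit at position 0

0


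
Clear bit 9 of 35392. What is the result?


35392 & ~(1 << 9) = 34880

34880


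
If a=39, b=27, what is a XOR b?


39 ^ 27 = 60

60


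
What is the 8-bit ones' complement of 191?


191 ^ 255 = 64

64


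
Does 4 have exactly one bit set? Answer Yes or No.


0b100. Only one bit set => Yes

Yes


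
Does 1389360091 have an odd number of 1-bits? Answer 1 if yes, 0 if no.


0b1010010110011111111001111011011 has 21 ones => parity 1

1


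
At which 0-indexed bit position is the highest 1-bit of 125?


0b1111101. Highest set bit at position 6

6


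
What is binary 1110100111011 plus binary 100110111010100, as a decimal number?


1110100111011 + 100110111010100 = 110101100001111 = 27407

27407


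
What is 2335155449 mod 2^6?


2335155449 & 63 = 57

57


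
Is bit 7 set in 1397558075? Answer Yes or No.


0b1010011010011010000101100111011, bit 7 = 0. No

No


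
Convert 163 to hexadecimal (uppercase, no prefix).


163 = A3 hex

A3


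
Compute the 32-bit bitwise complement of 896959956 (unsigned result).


~0b110101011101101000010111010100 = 0b11001010100010010111101000101011 = 3398007339 (32-bit unsigned)

3398007339


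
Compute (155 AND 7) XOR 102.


Step 1: 155 & 7 = 3
Step 2: 3 ^ 102 = 101

101


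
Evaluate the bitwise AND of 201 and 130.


0b11001001 & 0b10000010 = 0b10000000 = 128

128


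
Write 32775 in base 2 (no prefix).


32775 = 1000000000000111 in binary

1000000000000111


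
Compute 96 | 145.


0b1100000 | 0b10010001 = 0b11110001 = 241

241


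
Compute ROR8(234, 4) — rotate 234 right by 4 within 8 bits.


Rotate 0b11101010 right by 4 (8-bit) = 0b10101110 = 174

174


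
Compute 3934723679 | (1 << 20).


3934723679 | (1 << 20) = 3934723679 | 1048576 = 3935772255

3935772255


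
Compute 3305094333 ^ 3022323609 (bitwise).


0b11000100111111111011110010111101 ^ 0b10110100001001001111111110011001 = 0b1110000110110110100001100100100 = 1893417764

1893417764


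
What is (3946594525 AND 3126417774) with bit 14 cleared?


Step 1: 3946594525 & 3126417774 = 2853716044
Step 2: 2853716044 & ~(1 << 14) = 2853699660

2853699660


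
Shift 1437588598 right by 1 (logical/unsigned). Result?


0b1010101101011111101110001110110 >> 1 = 0b101010110101111110111000111011 = 718794299

718794299


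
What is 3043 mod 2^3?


3043 & 7 = 3

3


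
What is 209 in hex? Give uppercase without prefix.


209 = D1 hex

D1


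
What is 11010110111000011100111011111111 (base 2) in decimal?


11010110111000011100111011111111 in decimal = 3605122815

3605122815


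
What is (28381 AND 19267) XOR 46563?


Step 1: 28381 & 19267 = 19009
Step 2: 19009 ^ 46563 = 65442

65442


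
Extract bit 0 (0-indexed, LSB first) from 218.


0b11011010, position 0 = 0

0


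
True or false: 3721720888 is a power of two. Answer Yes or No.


0b11011101110101001111010000111000. Multiple bits set => No

No


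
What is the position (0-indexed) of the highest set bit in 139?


0b10001011. Highest set bit at position 7

7


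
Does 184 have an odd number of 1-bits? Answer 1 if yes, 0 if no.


0b10111000 has 4 ones => parity 0

0


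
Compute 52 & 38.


0b110100 & 0b100110 = 0b100100 = 36

36


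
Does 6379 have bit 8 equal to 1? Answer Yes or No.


0b1100011101011, bit 8 = 0. No

No


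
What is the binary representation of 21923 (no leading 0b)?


21923 = 101010110100011 in binary

101010110100011


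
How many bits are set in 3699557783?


0b11011100100000101100010110010111 has 16 set bits

16


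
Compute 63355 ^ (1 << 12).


63355 ^ (1 << 12) = 63355 ^ 4096 = 59259

59259


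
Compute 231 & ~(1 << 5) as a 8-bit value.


231 & ~(1 << 5) = 199

199


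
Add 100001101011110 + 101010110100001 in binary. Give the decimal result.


100001101011110 + 101010110100001 = 1001100011111111 = 39167

39167


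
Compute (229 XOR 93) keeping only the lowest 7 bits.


Step 1: 229 ^ 93 = 184
Step 2: 184 & 127 = 56

56


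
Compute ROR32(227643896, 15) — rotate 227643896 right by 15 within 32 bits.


Rotate 0b1101100100011001000111111000 right by 15 (32-bit) = 0b100011111100000001101100100011 = 602938147

602938147


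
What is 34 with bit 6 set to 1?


34 | (1 << 6) = 34 | 64 = 98

98


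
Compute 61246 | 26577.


0b1110111100111110 | 0b110011111010001 = 0b1110111111111111 = 61439

61439


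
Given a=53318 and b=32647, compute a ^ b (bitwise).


53318 ^ 32647 = 44993

44993


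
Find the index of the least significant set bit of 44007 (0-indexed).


0b1010101111100111. Lowest set bit at position 0

0


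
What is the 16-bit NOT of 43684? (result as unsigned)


~0b1010101010100100 = 0b101010101011011 = 21851 (16-bit unsigned)

21851


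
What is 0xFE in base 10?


FE hex = 254 decimal

254


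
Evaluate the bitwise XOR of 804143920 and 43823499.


0b101111111011100100001100110000 ^ 0b10100111001011000110001011 = 0b101101011100101111001010111011 = 762507963

762507963


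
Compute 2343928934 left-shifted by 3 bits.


0b10001011101101011000010001100110 << 3 = 0b10001011101101011000010001100110000 = 18751431472

18751431472


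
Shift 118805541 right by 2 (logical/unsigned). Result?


0b111000101001101010000100101 >> 2 = 0b1110001010011010100001001 = 29701385

29701385


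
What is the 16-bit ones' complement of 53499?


53499 ^ 65535 = 12036

12036


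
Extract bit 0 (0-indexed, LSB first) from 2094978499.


0b1111100110111101101010111000011, position 0 = 1

1


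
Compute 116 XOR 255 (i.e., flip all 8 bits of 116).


116 ^ 255 = 139

139


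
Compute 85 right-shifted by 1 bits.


0b1010101 >> 1 = 0b101010 = 42

42


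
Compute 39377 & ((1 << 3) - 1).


39377 & 7 = 1

1


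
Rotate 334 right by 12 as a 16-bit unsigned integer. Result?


Rotate 0b101001110 right by 12 (16-bit) = 0b1010011100000 = 5344

5344


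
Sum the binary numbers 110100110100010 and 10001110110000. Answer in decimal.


110100110100010 + 10001110110000 = 1000110101010010 = 36178

36178


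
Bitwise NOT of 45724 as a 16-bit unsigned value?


~0b1011001010011100 = 0b100110101100011 = 19811 (16-bit unsigned)

19811


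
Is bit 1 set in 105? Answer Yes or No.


0b1101001, bit 1 = 0. No

No


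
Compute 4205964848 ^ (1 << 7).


4205964848 ^ (1 << 7) = 4205964848 ^ 128 = 4205964976

4205964976


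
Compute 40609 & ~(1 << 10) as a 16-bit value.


40609 & ~(1 << 10) = 39585

39585


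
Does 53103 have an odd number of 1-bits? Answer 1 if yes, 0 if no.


0b1100111101101111 has 12 ones => parity 0

0


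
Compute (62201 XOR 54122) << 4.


Step 1: 62201 ^ 54122 = 8595
Step 2: 8595 << 4 = 137520

137520


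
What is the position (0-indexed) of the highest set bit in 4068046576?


0b11110010011110010111011011110000. Highest set bit at position 31

31


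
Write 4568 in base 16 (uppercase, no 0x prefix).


4568 = 11D8 hex

11D8


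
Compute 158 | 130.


0b10011110 | 0b10000010 = 0b10011110 = 158

158


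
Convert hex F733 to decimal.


F733 hex = 63283 decimal

63283


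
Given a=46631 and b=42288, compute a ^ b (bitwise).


46631 ^ 42288 = 4887

4887


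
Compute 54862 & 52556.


0b1101011001001110 & 0b1100110101001100 = 0b1100010001001100 = 50252

50252


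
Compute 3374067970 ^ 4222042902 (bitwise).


0b11001001000111000011000100000010 ^ 0b11111011101001110100001100010110 = 0b110010101110110111001000010100 = 851145236

851145236


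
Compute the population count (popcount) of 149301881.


0b1000111001100010101001111001 has 14 set bits

14


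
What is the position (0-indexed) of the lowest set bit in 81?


0b1010001. Lowest set bit at position 0

0


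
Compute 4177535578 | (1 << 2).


4177535578 | (1 << 2) = 4177535578 | 4 = 4177535582

4177535582


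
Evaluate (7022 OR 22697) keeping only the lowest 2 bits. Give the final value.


Step 1: 7022 | 22697 = 23535
Step 2: 23535 & 3 = 3

3


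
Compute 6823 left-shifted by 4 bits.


0b1101010100111 << 4 = 0b11010101001110000 = 109168

109168


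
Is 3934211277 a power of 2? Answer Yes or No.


0b11101010011111110100110011001101. Multiple bits set => No

No


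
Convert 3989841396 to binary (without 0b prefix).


3989841396 = 11101101110100000010010111110100 in binary

11101101110100000010010111110100


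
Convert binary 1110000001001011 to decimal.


1110000001001011 in decimal = 57419

57419


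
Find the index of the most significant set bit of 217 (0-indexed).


0b11011001. Highest set bit at position 7

7


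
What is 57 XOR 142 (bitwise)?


0b111001 ^ 0b10001110 = 0b10110111 = 183

183


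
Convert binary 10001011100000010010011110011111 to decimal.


10001011100000010010011110011111 in decimal = 2340497311

2340497311


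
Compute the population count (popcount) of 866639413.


0b110011101001111101111000110101 has 19 set bits

19


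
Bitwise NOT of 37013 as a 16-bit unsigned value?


~0b1001000010010101 = 0b110111101101010 = 28522 (16-bit unsigned)

28522


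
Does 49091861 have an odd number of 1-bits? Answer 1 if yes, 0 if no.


0b10111011010001010100010101 has 13 ones => parity 1

1


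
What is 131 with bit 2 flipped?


131 ^ (1 << 2) = 131 ^ 4 = 135

135


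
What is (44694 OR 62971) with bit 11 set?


Step 1: 44694 | 62971 = 65535
Step 2: 65535 | (1 << 11) = 65535 | 2048 = 65535

65535


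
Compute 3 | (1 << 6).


3 | (1 << 6) = 3 | 64 = 67

67


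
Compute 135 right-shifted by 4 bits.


0b10000111 >> 4 = 0b1000 = 8

8


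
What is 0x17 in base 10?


17 hex = 23 decimal

23


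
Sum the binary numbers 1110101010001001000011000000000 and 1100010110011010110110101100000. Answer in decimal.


1110101010001001000011000000000 + 1100010110011010110110101100000 = 11011000000100011111001101100000 = 3625055072

3625055072


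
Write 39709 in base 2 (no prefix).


39709 = 1001101100011101 in binary

1001101100011101


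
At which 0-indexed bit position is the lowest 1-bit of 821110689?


0b110000111100010010011110100001. Lowest set bit at position 0

0


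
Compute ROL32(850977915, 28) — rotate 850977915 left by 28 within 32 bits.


Rotate 0b110010101110001110010001111011 left by 28 (32-bit) = 0b10110011001010111000111001000111 = 3005976135

3005976135


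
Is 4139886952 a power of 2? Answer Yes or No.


0b11110110110000011010100101101000. Multiple bits set => No

No


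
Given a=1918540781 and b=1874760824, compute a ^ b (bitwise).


1918540781 ^ 1874760824 = 501485461

501485461


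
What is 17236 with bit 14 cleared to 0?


17236 & ~(1 << 14) = 852

852


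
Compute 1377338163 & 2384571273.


0b1010010000110001000001100110011 & 0b10001110001000011010101110001001 = 0b10000000001000001100000001 = 33587969

33587969


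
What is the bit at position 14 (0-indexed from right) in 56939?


0b1101111001101011, position 14 = 1

1


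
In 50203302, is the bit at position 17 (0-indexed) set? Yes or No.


0b10111111100000101010100110, bit 17 = 1. Yes

Yes


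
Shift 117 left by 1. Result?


0b1110101 << 1 = 0b11101010 = 234

234


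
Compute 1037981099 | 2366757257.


0b111101110111100101010110101011 | 0b10001101000100011101100110001001 = 0b10111101110111111101110110101011 = 3185565099

3185565099


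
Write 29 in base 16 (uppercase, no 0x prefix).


29 = 1D hex

1D


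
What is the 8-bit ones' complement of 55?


55 ^ 255 = 200

200


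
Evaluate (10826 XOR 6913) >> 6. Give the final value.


Step 1: 10826 ^ 6913 = 12619
Step 2: 12619 >> 6 = 197

197


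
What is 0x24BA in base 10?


24BA hex = 9402 decimal

9402


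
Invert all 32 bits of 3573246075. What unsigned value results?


3573246075 ^ 4294967295 = 721721220

721721220


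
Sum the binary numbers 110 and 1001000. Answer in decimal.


110 + 1001000 = 1001110 = 78

78


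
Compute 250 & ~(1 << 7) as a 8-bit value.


250 & ~(1 << 7) = 122

122


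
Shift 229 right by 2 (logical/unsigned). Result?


0b11100101 >> 2 = 0b111001 = 57

57


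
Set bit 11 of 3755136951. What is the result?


3755136951 | (1 << 11) = 3755136951 | 2048 = 3755138999

3755138999


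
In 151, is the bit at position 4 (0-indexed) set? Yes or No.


0b10010111, bit 4 = 1. Yes

Yes


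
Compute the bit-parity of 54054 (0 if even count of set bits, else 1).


0b1101001100100110 has 8 ones => parity 0

0


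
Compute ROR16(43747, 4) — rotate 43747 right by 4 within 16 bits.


Rotate 0b1010101011100011 right by 4 (16-bit) = 0b11101010101110 = 15022

15022


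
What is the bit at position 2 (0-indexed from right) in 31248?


0b111101000010000, position 2 = 0

0


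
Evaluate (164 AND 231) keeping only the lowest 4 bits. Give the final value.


Step 1: 164 & 231 = 164
Step 2: 164 & 15 = 4

4


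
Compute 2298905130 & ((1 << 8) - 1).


2298905130 & 255 = 42

42


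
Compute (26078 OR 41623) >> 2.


Step 1: 26078 | 41623 = 59359
Step 2: 59359 >> 2 = 14839

14839


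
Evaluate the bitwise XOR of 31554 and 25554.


0b111101101000010 ^ 0b110001111010010 = 0b1100010010000 = 6288

6288


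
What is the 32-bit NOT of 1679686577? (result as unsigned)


~0b1100100000111011111101110110001 = 0b10011011111000100000010001001110 = 2615280718 (32-bit unsigned)

2615280718


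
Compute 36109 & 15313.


0b1000110100001101 & 0b11101111010001 = 0b100100000001 = 2305

2305


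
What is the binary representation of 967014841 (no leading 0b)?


967014841 = 111001101000110111100110111001 in binary

111001101000110111100110111001


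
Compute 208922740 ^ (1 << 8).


208922740 ^ (1 << 8) = 208922740 ^ 256 = 208922996

208922996


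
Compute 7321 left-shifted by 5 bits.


0b1110010011001 << 5 = 0b111001001100100000 = 234272

234272


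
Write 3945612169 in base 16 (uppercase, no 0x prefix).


3945612169 = EB2D4389 hex

EB2D4389


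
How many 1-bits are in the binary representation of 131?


0b10000011 has 3 set bits

3


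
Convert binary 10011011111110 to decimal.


10011011111110 in decimal = 9982

9982


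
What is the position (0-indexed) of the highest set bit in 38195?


0b1001010100110011. Highest set bit at position 15

15


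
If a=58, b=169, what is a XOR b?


58 ^ 169 = 147

147


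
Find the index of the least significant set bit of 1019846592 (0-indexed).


0b111100110010011001111111000000. Lowest set bit at position 6

6


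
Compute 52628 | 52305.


0b1100110110010100 | 0b1100110001010001 = 0b1100110111010101 = 52693

52693


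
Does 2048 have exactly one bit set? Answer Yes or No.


0b100000000000. Only one bit set => Yes

Yes


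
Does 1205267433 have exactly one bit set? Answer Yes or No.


0b1000111110101101110101111101001. Multiple bits set => No

No


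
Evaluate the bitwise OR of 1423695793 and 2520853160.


0b1010100110110111101111110110001 | 0b10010110010000010010101010101000 = 0b11010110110110111111111110111001 = 3604742073

3604742073


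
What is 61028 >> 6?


0b1110111001100100 >> 6 = 0b1110111001 = 953

953


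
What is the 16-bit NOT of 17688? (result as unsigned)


~0b100010100011000 = 0b1011101011100111 = 47847 (16-bit unsigned)

47847


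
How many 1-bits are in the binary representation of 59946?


0b1110101000101010 has 8 set bits

8


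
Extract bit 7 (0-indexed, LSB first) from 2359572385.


0b10001100101001000011011110100001, position 7 = 1

1


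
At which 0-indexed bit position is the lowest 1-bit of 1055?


0b10000011111. Lowest set bit at position 0

0


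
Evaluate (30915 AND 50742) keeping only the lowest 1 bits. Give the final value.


Step 1: 30915 & 50742 = 16386
Step 2: 16386 & 1 = 0

0


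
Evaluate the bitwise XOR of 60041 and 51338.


0b1110101010001001 ^ 0b1100100010001010 = 0b10001000000011 = 8707

8707


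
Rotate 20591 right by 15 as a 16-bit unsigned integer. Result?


Rotate 0b101000001101111 right by 15 (16-bit) = 0b1010000011011110 = 41182

41182


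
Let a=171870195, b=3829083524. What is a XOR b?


171870195 ^ 3829083524 = 3993348727

3993348727


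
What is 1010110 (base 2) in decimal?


1010110 in decimal = 86

86


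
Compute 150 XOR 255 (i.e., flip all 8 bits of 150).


150 ^ 255 = 105

105


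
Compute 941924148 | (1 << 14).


941924148 | (1 << 14) = 941924148 | 16384 = 941940532

941940532


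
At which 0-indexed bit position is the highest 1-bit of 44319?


0b1010110100011111. Highest set bit at position 15

15


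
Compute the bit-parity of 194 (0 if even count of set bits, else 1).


0b11000010 has 3 ones => parity 1

1


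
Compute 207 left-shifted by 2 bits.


0b11001111 << 2 = 0b1100111100 = 828

828


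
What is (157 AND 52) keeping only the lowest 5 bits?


Step 1: 157 & 52 = 20
Step 2: 20 & 31 = 20

20


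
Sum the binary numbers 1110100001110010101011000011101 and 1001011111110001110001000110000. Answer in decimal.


1110100001110010101011000011101 + 1001011111110001110001000110000 = 11000000001100100011100001001101 = 3224516685

3224516685


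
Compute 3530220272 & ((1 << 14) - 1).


3530220272 & 16383 = 8944

8944


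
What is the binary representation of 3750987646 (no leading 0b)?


3750987646 = 11011111100100111000011101111110 in binary

11011111100100111000011101111110


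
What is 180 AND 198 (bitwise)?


0b10110100 & 0b11000110 = 0b10000100 = 132

132


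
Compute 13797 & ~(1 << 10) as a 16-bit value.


13797 & ~(1 << 10) = 12773

12773


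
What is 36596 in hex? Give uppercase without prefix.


36596 = 8EF4 hex

8EF4


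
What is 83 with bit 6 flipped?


83 ^ (1 << 6) = 83 ^ 64 = 19

19


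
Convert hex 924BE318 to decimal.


924BE318 hex = 2454446872 decimal

2454446872


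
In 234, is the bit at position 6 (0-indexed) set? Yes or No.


0b11101010, bit 6 = 1. Yes

Yes


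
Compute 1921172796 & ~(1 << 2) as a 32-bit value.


1921172796 & ~(1 << 2) = 1921172792

1921172792


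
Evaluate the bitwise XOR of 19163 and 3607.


0b100101011011011 ^ 0b111000010111 = 0b100010011001100 = 17612

17612


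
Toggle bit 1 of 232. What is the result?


232 ^ (1 << 1) = 232 ^ 2 = 234

234


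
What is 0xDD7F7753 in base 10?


DD7F7753 hex = 3716118355 decimal

3716118355


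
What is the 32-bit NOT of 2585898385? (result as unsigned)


~0b10011010001000011010110110010001 = 0b1100101110111100101001001101110 = 1709068910 (32-bit unsigned)

1709068910


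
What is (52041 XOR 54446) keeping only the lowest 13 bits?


Step 1: 52041 ^ 54446 = 8167
Step 2: 8167 & 8191 = 8167

8167


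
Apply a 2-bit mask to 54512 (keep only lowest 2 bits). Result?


54512 & 3 = 0

0


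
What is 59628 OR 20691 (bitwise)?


0b1110100011101100 | 0b101000011010011 = 0b1111100011111111 = 63743

63743


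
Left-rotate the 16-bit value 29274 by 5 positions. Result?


Rotate 0b111001001011010 left by 5 (16-bit) = 0b100101101001110 = 19278

19278


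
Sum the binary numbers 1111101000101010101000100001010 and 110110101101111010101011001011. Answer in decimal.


1111101000101010101000100001010 + 110110101101111010101011001011 = 10110011110011001111101111010101 = 3016555477

3016555477


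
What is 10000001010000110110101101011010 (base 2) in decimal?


10000001010000110110101101011010 in decimal = 2168679258

2168679258


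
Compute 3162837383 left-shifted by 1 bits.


0b10111100100001010001000110000111 << 1 = 0b101111001000010100010001100001110 = 6325674766

6325674766


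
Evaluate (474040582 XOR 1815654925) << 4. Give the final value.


Step 1: 474040582 ^ 1815654925 = 1887042315
Step 2: 1887042315 << 4 = 30192677040

30192677040


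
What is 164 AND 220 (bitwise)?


0b10100100 & 0b11011100 = 0b10000100 = 132

132


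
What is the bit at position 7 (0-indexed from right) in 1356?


0b10101001100, position 7 = 0

0


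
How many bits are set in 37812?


0b1001001110110100 has 8 set bits

8


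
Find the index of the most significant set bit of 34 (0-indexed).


0b100010. Highest set bit at position 5

5


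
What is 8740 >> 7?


0b10001000100100 >> 7 = 0b1000100 = 68

68


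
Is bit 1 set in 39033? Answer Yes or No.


0b1001100001111001, bit 1 = 0. No

No


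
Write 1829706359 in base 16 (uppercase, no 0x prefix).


1829706359 = 6D0F1A77 hex

6D0F1A77


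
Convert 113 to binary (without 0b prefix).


113 = 1110001 in binary

1110001


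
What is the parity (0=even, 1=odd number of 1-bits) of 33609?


0b1000001101001001 has 6 ones => parity 0

0


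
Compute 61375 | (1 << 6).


61375 | (1 << 6) = 61375 | 64 = 61439

61439


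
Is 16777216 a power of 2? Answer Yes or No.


0b1000000000000000000000000. Only one bit set => Yes

Yes


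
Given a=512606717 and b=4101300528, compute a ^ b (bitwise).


512606717 ^ 4101300528 = 3942195405

3942195405


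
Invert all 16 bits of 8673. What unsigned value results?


8673 ^ 65535 = 56862

56862


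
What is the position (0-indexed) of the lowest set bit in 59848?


0b1110100111001000. Lowest set bit at position 3

3


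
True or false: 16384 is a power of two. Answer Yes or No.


0b100000000000000. Only one bit set => Yes

Yes


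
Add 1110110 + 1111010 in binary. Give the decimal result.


1110110 + 1111010 = 11110000 = 240

240


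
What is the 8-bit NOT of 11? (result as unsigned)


~0b1011 = 0b11110100 = 244 (8-bit unsigned)

244


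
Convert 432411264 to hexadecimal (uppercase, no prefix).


432411264 = 19C61280 hex

19C61280


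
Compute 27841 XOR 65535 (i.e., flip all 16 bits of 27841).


27841 ^ 65535 = 37694

37694


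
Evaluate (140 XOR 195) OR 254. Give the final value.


Step 1: 140 ^ 195 = 79
Step 2: 79 | 254 = 255

255


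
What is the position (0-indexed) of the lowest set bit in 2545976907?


0b10010111110000001000011001001011. Lowest set bit at position 0

0


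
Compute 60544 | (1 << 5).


60544 | (1 << 5) = 60544 | 32 = 60576

60576


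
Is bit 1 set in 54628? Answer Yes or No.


0b1101010101100100, bit 1 = 0. No

No


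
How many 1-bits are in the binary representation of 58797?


0b1110010110101101 has 10 set bits

10


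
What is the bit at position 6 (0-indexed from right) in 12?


0b1100, position 6 = 0

0


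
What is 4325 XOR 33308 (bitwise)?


0b1000011100101 ^ 0b1000001000011100 = 0b1001001011111001 = 37625

37625


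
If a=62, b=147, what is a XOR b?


62 ^ 147 = 173

173


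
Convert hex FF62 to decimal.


FF62 hex = 65378 decimal

65378


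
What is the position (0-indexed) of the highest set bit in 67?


0b1000011. Highest set bit at position 6

6


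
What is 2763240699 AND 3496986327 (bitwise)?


0b10100100101100111011010011111011 & 0b11010000011011111100011011010111 = 0b10000000001000111000010011010011 = 2149811411

2149811411


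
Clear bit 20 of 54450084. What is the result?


54450084 & ~(1 << 20) = 53401508

53401508


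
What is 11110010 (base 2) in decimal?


11110010 in decimal = 242

242


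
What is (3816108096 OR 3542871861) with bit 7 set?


Step 1: 3816108096 | 3542871861 = 4085251957
Step 2: 4085251957 | (1 << 7) = 4085251957 | 128 = 4085252085

4085252085


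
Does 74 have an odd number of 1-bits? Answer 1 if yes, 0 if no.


0b1001010 has 3 ones => parity 1

1


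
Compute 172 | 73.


0b10101100 | 0b1001001 = 0b11101101 = 237

237


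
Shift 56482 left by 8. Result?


0b1101110010100010 << 8 = 0b110111001010001000000000 = 14459392

14459392


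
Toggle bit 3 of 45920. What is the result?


45920 ^ (1 << 3) = 45920 ^ 8 = 45928

45928


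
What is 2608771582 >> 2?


0b10011011011111101011000111111110 >> 2 = 0b100110110111111010110001111111 = 652192895

652192895


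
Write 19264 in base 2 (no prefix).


19264 = 100101101000000 in binary

100101101000000


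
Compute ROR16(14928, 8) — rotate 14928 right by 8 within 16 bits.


Rotate 0b11101001010000 right by 8 (16-bit) = 0b101000000111010 = 20538

20538


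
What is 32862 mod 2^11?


32862 & 2047 = 94

94


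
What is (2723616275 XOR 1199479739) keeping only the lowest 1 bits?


Step 1: 2723616275 ^ 1199479739 = 3844705704
Step 2: 3844705704 & 1 = 0

0


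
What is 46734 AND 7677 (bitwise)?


0b1011011010001110 & 0b1110111111101 = 0b1010010001100 = 5260

5260


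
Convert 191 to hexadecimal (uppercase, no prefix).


191 = BF hex

BF


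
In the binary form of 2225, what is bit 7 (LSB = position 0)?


0b100010110001, position 7 = 1

1


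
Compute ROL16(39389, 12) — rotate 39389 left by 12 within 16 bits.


Rotate 0b1001100111011101 left by 12 (16-bit) = 0b1101100110011101 = 55709

55709


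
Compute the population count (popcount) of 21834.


0b101010101001010 has 7 set bits

7


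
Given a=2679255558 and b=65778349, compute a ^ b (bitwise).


2679255558 ^ 65778349 = 2623111339

2623111339


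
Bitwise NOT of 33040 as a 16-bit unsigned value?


~0b1000000100010000 = 0b111111011101111 = 32495 (16-bit unsigned)

32495


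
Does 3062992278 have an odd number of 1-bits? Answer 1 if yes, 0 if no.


0b10110110100100011000110110010110 has 16 ones => parity 0

0


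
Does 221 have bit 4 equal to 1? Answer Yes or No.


0b11011101, bit 4 = 1. Yes

Yes


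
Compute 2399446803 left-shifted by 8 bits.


0b10001111000001001010011100010011 << 8 = 0b1000111100000100101001110001001100000000 = 614258381568

614258381568


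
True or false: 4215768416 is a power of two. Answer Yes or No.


0b11111011010001111000010101100000. Multiple bits set => No

No


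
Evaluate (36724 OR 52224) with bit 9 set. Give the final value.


Step 1: 36724 | 52224 = 53108
Step 2: 53108 | (1 << 9) = 53108 | 512 = 53108

53108


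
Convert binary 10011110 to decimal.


10011110 in decimal = 158

158


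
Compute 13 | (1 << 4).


13 | (1 << 4) = 13 | 16 = 29

29


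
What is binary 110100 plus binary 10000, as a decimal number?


110100 + 10000 = 1000100 = 68

68


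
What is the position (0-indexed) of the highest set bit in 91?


0b1011011. Highest set bit at position 6

6


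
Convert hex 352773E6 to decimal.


352773E6 hex = 891778022 decimal

891778022


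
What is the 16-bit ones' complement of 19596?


19596 ^ 65535 = 45939

45939


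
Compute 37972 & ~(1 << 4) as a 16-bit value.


37972 & ~(1 << 4) = 37956

37956


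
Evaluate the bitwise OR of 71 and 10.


0b1000111 | 0b1010 = 0b1001111 = 79

79


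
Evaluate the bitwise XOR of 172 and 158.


0b10101100 ^ 0b10011110 = 0b110010 = 50

50


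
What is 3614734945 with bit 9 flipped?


3614734945 ^ (1 << 9) = 3614734945 ^ 512 = 3614734433

3614734433


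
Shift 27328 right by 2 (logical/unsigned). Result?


0b110101011000000 >> 2 = 0b1101010110000 = 6832

6832


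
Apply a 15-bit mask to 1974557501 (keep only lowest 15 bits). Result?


1974557501 & 32767 = 23357

23357


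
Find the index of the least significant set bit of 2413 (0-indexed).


0b100101101101. Lowest set bit at position 0

0


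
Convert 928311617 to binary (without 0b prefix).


928311617 = 110111010101001110100101000001 in binary

110111010101001110100101000001


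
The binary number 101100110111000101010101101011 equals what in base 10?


101100110111000101010101101011 in decimal = 752637291

752637291


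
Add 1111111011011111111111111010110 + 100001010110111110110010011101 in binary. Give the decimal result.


1111111011011111111111111010110 + 100001010110111110110010011101 = 10100000110010111110110001110011 = 2697718899

2697718899


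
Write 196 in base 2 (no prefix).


196 = 11000100 in binary

11000100


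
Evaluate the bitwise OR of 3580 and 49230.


0b110111111100 | 0b1100000001001110 = 0b1100110111111110 = 52734

52734


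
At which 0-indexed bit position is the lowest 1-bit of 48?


0b110000. Lowest set bit at position 4

4


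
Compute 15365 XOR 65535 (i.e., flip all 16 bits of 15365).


15365 ^ 65535 = 50170

50170


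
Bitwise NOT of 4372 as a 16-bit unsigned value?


~0b1000100010100 = 0b1110111011101011 = 61163 (16-bit unsigned)

61163


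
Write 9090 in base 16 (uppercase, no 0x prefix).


9090 = 2382 hex

2382


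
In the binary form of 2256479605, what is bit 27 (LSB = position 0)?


0b10000110011111110010010101110101, position 27 = 0

0


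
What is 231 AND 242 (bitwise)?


0b11100111 & 0b11110010 = 0b11100010 = 226

226


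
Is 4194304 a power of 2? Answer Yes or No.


0b10000000000000000000000. Only one bit set => Yes

Yes


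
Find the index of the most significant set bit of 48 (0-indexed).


0b110000. Highest set bit at position 5

5


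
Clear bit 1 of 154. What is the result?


154 & ~(1 << 1) = 152

152


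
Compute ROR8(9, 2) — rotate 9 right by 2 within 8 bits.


Rotate 0b1001 right by 2 (8-bit) = 0b1000010 = 66

66


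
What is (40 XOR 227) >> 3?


Step 1: 40 ^ 227 = 203
Step 2: 203 >> 3 = 25

25


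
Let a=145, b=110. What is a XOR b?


145 ^ 110 = 255

255


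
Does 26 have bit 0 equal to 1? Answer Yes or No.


0b11010, bit 0 = 0. No

No


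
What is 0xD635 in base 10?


D635 hex = 54837 decimal

54837


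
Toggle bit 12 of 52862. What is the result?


52862 ^ (1 << 12) = 52862 ^ 4096 = 56958

56958


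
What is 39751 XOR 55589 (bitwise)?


0b1001101101000111 ^ 0b1101100100100101 = 0b100001001100010 = 16994

16994


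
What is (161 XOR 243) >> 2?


Step 1: 161 ^ 243 = 82
Step 2: 82 >> 2 = 20

20


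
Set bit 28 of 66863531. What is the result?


66863531 | (1 << 28) = 66863531 | 268435456 = 335298987

335298987


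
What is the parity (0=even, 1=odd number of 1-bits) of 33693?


0b1000001110011101 has 8 ones => parity 0

0


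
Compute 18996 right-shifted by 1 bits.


0b100101000110100 >> 1 = 0b10010100011010 = 9498

9498


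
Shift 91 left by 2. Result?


0b1011011 << 2 = 0b101101100 = 364

364


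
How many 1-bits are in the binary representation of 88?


0b1011000 has 3 set bits

3


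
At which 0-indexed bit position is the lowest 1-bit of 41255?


0b1010000100100111. Lowest set bit at position 0

0


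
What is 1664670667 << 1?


0b1100011001110001101101111001011 << 1 = 0b11000110011100011011011110010110 = 3329341334

3329341334


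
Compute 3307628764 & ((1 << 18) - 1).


3307628764 & 262143 = 157916

157916


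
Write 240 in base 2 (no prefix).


240 = 11110000 in binary

11110000


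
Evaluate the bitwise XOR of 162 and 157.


0b10100010 ^ 0b10011101 = 0b111111 = 63

63


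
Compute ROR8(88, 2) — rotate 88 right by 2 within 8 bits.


Rotate 0b1011000 right by 2 (8-bit) = 0b10110 = 22

22


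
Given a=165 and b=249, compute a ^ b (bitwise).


165 ^ 249 = 92

92


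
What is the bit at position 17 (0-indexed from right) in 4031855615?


0b11110000010100010011101111111111, position 17 = 0

0


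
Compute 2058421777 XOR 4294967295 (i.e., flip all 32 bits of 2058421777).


2058421777 ^ 4294967295 = 2236545518

2236545518


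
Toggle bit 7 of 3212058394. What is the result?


3212058394 ^ (1 << 7) = 3212058394 ^ 128 = 3212058522

3212058522


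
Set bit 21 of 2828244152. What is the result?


2828244152 | (1 << 21) = 2828244152 | 2097152 = 2830341304

2830341304


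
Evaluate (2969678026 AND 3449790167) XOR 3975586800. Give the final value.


Step 1: 2969678026 & 3449790167 = 2164363458
Step 2: 2164363458 ^ 3975586800 = 1844917042

1844917042


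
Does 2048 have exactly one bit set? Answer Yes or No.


0b100000000000. Only one bit set => Yes

Yes


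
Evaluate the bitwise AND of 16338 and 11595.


0b11111111010010 & 0b10110101001011 = 0b10110101000010 = 11586

11586


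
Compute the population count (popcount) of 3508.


0b110110110100 has 7 set bits

7


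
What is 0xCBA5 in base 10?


CBA5 hex = 52133 decimal

52133


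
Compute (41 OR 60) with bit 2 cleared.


Step 1: 41 | 60 = 61
Step 2: 61 & ~(1 << 2) = 57

57


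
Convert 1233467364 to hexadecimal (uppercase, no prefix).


1233467364 = 498537E4 hex

498537E4


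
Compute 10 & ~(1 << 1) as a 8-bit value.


10 & ~(1 << 1) = 8

8


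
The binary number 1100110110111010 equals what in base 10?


1100110110111010 in decimal = 52666

52666


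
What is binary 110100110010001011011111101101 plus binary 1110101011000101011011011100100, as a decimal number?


110100110010001011011111101101 + 1110101011000101011011011100100 = 10101010001010110110111011010001 = 2854973137

2854973137


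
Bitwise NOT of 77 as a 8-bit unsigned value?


~0b1001101 = 0b10110010 = 178 (8-bit unsigned)

178


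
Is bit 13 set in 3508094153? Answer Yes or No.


0b11010001000110010100010011001001, bit 13 = 0. No

No


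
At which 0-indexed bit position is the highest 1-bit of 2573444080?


0b10011001011000111010001111110000. Highest set bit at position 31

31


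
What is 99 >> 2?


0b1100011 >> 2 = 0b11000 = 24

24


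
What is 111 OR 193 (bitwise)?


0b1101111 | 0b11000001 = 0b11101111 = 239

239


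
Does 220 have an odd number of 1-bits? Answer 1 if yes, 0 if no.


0b11011100 has 5 ones => parity 1

1


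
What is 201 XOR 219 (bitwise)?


0b11001001 ^ 0b11011011 = 0b10010 = 18

18


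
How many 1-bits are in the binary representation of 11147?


0b10101110001011 has 8 set bits

8


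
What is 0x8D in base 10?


8D hex = 141 decimal

141


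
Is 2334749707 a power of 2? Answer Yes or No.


0b10001011001010010111010000001011. Multiple bits set => No

No


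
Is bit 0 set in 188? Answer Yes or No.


0b10111100, bit 0 = 0. No

No


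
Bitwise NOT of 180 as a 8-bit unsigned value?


~0b10110100 = 0b1001011 = 75 (8-bit unsigned)

75


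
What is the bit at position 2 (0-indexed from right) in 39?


0b100111, position 2 = 1

1


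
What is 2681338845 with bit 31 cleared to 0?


2681338845 & ~(1 << 31) = 533855197

533855197


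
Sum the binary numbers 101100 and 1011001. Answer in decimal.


101100 + 1011001 = 10000101 = 133

133


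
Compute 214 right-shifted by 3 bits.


0b11010110 >> 3 = 0b11010 = 26

26


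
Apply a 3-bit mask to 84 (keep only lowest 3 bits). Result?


84 & 7 = 4

4


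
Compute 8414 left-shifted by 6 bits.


0b10000011011110 << 6 = 0b10000011011110000000 = 538496

538496


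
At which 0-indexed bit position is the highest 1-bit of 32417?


0b111111010100001. Highest set bit at position 14

14


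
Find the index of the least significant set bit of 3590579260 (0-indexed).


0b11010110000000111110010000111100. Lowest set bit at position 2

2


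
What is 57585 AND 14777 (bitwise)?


0b1110000011110001 & 0b11100110111001 = 0b10000010110001 = 8369

8369


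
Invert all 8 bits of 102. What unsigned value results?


102 ^ 255 = 153

153


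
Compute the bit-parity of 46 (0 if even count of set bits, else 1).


0b101110 has 4 ones => parity 0

0


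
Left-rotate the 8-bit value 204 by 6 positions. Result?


Rotate 0b11001100 left by 6 (8-bit) = 0b110011 = 51

51


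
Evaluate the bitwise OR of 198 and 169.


0b11000110 | 0b10101001 = 0b11101111 = 239

239


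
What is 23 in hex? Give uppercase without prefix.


23 = 17 hex

17
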